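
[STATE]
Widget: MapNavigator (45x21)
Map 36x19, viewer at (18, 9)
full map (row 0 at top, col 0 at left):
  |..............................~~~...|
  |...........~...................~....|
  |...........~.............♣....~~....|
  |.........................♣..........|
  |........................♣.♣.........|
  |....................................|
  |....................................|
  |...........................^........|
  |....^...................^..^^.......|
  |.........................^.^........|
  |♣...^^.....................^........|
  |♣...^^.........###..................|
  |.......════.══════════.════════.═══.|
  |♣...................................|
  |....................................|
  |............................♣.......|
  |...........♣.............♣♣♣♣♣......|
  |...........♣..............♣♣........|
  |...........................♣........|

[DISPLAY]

                                             
    ..............................~~~...     
    ...........~...................~....     
    ...........~.............♣....~~....     
    .........................♣..........     
    ........................♣.♣.........     
    ....................................     
    ....................................     
    ...........................^........     
    ....^...................^..^^.......     
    ..................@......^.^........     
    ♣...^^.....................^........     
    ♣...^^.........###..................     
    .......════.══════════.════════.═══.     
    ♣...................................     
    ....................................     
    ............................♣.......     
    ...........♣.............♣♣♣♣♣......     
    ...........♣..............♣♣........     
    ...........................♣........     
                                             


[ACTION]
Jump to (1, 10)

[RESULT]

                     ........................
                     ...........~............
                     ...........~............
                     ........................
                     ........................
                     ........................
                     ........................
                     ........................
                     ....^...................
                     ........................
                     ♣@..^^..................
                     ♣...^^.........###......
                     .......════.══════════.═
                     ♣.......................
                     ........................
                     ........................
                     ...........♣............
                     ...........♣............
                     ........................
                                             
                                             


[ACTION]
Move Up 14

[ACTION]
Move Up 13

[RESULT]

                                             
                                             
                                             
                                             
                                             
                                             
                                             
                                             
                                             
                                             
                     .@......................
                     ...........~............
                     ...........~............
                     ........................
                     ........................
                     ........................
                     ........................
                     ........................
                     ....^...................
                     ........................
                     ♣...^^..................


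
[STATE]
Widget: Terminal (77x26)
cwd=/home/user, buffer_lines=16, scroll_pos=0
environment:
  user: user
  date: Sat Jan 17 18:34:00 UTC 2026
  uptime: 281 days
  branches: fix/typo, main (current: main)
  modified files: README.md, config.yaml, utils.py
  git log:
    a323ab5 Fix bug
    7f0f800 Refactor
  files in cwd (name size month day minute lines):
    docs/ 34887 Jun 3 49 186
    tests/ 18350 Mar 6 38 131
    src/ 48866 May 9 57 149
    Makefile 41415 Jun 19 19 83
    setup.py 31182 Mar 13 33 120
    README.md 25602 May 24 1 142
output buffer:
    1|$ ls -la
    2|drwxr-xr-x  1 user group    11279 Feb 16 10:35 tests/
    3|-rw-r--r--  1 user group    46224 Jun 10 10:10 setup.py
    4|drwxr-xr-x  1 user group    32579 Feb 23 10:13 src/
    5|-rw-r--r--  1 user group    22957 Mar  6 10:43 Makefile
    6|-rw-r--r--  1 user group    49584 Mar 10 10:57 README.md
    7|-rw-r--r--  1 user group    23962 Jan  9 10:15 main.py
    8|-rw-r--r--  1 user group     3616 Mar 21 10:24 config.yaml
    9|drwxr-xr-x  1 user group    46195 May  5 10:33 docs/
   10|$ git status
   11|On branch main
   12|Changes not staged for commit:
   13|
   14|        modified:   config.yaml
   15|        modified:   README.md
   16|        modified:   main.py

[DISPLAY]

$ ls -la                                                                     
drwxr-xr-x  1 user group    11279 Feb 16 10:35 tests/                        
-rw-r--r--  1 user group    46224 Jun 10 10:10 setup.py                      
drwxr-xr-x  1 user group    32579 Feb 23 10:13 src/                          
-rw-r--r--  1 user group    22957 Mar  6 10:43 Makefile                      
-rw-r--r--  1 user group    49584 Mar 10 10:57 README.md                     
-rw-r--r--  1 user group    23962 Jan  9 10:15 main.py                       
-rw-r--r--  1 user group     3616 Mar 21 10:24 config.yaml                   
drwxr-xr-x  1 user group    46195 May  5 10:33 docs/                         
$ git status                                                                 
On branch main                                                               
Changes not staged for commit:                                               
                                                                             
        modified:   config.yaml                                              
        modified:   README.md                                                
        modified:   main.py                                                  
$ █                                                                          
                                                                             
                                                                             
                                                                             
                                                                             
                                                                             
                                                                             
                                                                             
                                                                             
                                                                             


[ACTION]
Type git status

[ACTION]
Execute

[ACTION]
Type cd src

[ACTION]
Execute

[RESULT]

$ ls -la                                                                     
drwxr-xr-x  1 user group    11279 Feb 16 10:35 tests/                        
-rw-r--r--  1 user group    46224 Jun 10 10:10 setup.py                      
drwxr-xr-x  1 user group    32579 Feb 23 10:13 src/                          
-rw-r--r--  1 user group    22957 Mar  6 10:43 Makefile                      
-rw-r--r--  1 user group    49584 Mar 10 10:57 README.md                     
-rw-r--r--  1 user group    23962 Jan  9 10:15 main.py                       
-rw-r--r--  1 user group     3616 Mar 21 10:24 config.yaml                   
drwxr-xr-x  1 user group    46195 May  5 10:33 docs/                         
$ git status                                                                 
On branch main                                                               
Changes not staged for commit:                                               
                                                                             
        modified:   config.yaml                                              
        modified:   README.md                                                
        modified:   main.py                                                  
$ git status                                                                 
On branch main                                                               
Changes not staged for commit:                                               
                                                                             
        modified:   README.md                                                
        modified:   config.yaml                                              
        modified:   utils.py                                                 
$ cd src                                                                     
                                                                             
$ █                                                                          


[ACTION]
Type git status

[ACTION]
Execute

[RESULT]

-rw-r--r--  1 user group     3616 Mar 21 10:24 config.yaml                   
drwxr-xr-x  1 user group    46195 May  5 10:33 docs/                         
$ git status                                                                 
On branch main                                                               
Changes not staged for commit:                                               
                                                                             
        modified:   config.yaml                                              
        modified:   README.md                                                
        modified:   main.py                                                  
$ git status                                                                 
On branch main                                                               
Changes not staged for commit:                                               
                                                                             
        modified:   README.md                                                
        modified:   config.yaml                                              
        modified:   utils.py                                                 
$ cd src                                                                     
                                                                             
$ git status                                                                 
On branch main                                                               
Changes not staged for commit:                                               
                                                                             
        modified:   README.md                                                
        modified:   config.yaml                                              
        modified:   utils.py                                                 
$ █                                                                          


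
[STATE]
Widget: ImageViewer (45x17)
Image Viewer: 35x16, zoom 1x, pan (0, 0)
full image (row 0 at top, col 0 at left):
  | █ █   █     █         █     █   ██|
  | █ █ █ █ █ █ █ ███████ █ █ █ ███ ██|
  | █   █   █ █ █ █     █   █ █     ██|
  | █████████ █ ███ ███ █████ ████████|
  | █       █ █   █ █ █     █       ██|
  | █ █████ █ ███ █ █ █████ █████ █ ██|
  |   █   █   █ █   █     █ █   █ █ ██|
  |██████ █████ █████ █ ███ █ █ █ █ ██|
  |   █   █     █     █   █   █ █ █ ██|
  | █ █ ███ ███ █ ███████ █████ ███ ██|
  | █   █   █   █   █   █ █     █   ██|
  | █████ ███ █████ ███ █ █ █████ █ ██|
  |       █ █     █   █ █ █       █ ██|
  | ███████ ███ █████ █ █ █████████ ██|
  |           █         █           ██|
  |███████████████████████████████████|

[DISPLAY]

 █ █   █     █         █     █   ██          
 █ █ █ █ █ █ █ ███████ █ █ █ ███ ██          
 █   █   █ █ █ █     █   █ █     ██          
 █████████ █ ███ ███ █████ ████████          
 █       █ █   █ █ █     █       ██          
 █ █████ █ ███ █ █ █████ █████ █ ██          
   █   █   █ █   █     █ █   █ █ ██          
██████ █████ █████ █ ███ █ █ █ █ ██          
   █   █     █     █   █   █ █ █ ██          
 █ █ ███ ███ █ ███████ █████ ███ ██          
 █   █   █   █   █   █ █     █   ██          
 █████ ███ █████ ███ █ █ █████ █ ██          
       █ █     █   █ █ █       █ ██          
 ███████ ███ █████ █ █ █████████ ██          
           █         █           ██          
███████████████████████████████████          
                                             


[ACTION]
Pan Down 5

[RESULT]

 █ █████ █ ███ █ █ █████ █████ █ ██          
   █   █   █ █   █     █ █   █ █ ██          
██████ █████ █████ █ ███ █ █ █ █ ██          
   █   █     █     █   █   █ █ █ ██          
 █ █ ███ ███ █ ███████ █████ ███ ██          
 █   █   █   █   █   █ █     █   ██          
 █████ ███ █████ ███ █ █ █████ █ ██          
       █ █     █   █ █ █       █ ██          
 ███████ ███ █████ █ █ █████████ ██          
           █         █           ██          
███████████████████████████████████          
                                             
                                             
                                             
                                             
                                             
                                             


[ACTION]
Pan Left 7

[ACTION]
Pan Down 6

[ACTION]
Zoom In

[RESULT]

  ██  ██████████  ██  ██████  ██  ██  ███████
      ██      ██      ██  ██      ██         
      ██      ██      ██  ██      ██         
████████████  ██████████  ██████████  ██  ███
████████████  ██████████  ██████████  ██  ███
      ██      ██          ██          ██     
      ██      ██          ██          ██     
  ██  ██  ██████  ██████  ██  ██████████████ 
  ██  ██  ██████  ██████  ██  ██████████████ 
  ██      ██      ██      ██      ██      ██ 
  ██      ██      ██      ██      ██      ██ 
  ██████████  ██████  ██████████  ██████  ██ 
  ██████████  ██████  ██████████  ██████  ██ 
              ██  ██          ██      ██  ██ 
              ██  ██          ██      ██  ██ 
  ██████████████  ██████  ██████████  ██  ██ 
  ██████████████  ██████  ██████████  ██  ██ 


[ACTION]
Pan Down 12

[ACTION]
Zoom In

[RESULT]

██████████████████   ███████████████   ██████
         ███         ███               ███   
         ███         ███               ███   
         ███         ███               ███   
   ███   ███   █████████   █████████   ███   
   ███   ███   █████████   █████████   ███   
   ███   ███   █████████   █████████   ███   
   ███         ███         ███         ███   
   ███         ███         ███         ███   
   ███         ███         ███         ███   
   ███████████████   █████████   ████████████
   ███████████████   █████████   ████████████
   ███████████████   █████████   ████████████
                     ███   ███               
                     ███   ███               
                     ███   ███               
   █████████████████████   █████████   ██████


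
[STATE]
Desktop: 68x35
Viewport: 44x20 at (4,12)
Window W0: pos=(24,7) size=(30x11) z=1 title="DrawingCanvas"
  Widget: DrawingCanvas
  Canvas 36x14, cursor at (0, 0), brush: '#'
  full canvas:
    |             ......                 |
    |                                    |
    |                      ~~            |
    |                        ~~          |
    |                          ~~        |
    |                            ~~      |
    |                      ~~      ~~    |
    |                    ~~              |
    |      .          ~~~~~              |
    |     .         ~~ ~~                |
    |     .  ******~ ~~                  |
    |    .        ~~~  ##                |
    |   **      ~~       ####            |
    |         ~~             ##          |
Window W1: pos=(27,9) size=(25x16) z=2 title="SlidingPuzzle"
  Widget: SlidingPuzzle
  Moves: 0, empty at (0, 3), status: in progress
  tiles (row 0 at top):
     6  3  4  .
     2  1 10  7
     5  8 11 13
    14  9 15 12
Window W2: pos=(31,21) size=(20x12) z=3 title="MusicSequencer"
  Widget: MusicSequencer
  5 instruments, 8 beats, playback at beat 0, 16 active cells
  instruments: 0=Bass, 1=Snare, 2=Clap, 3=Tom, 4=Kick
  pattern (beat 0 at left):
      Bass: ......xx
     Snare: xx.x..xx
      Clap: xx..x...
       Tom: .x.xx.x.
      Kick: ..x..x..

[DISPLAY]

                    ┃  ┃┌────┬────┬────┬────
                    ┃  ┃│  6 │  3 │  4 │    
                    ┃  ┃├────┼────┼────┼────
                    ┃  ┃│  2 │  1 │ 10 │  7 
                    ┃  ┃├────┼────┼────┼────
                    ┗━━┃│  5 │  8 │ 11 │ 13 
                       ┃├────┼────┼────┼────
                       ┃│ 14 │  9 │ 15 │ 12 
                       ┃└────┴────┴────┴────
                       ┃Mov┏━━━━━━━━━━━━━━━━
                       ┃   ┃ MusicSequencer 
                       ┃   ┠────────────────
                       ┗━━━┃      ▼1234567  
                           ┃  Bass······██  
                           ┃ Snare██·█··██  
                           ┃  Clap██··█···  
                           ┃   Tom·█·██·█·  
                           ┃  Kick··█··█··  
                           ┃                
                           ┃                


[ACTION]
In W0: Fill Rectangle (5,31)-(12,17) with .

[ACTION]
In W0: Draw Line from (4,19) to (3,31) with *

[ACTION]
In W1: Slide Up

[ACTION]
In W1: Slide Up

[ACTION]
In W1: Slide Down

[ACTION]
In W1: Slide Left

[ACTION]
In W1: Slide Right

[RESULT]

                    ┃  ┃┌────┬────┬────┬────
                    ┃  ┃│  6 │  3 │  4 │  7 
                    ┃  ┃├────┼────┼────┼────
                    ┃  ┃│  2 │  1 │    │ 10 
                    ┃  ┃├────┼────┼────┼────
                    ┗━━┃│  5 │  8 │ 11 │ 13 
                       ┃├────┼────┼────┼────
                       ┃│ 14 │  9 │ 15 │ 12 
                       ┃└────┴────┴────┴────
                       ┃Mov┏━━━━━━━━━━━━━━━━
                       ┃   ┃ MusicSequencer 
                       ┃   ┠────────────────
                       ┗━━━┃      ▼1234567  
                           ┃  Bass······██  
                           ┃ Snare██·█··██  
                           ┃  Clap██··█···  
                           ┃   Tom·█·██·█·  
                           ┃  Kick··█··█··  
                           ┃                
                           ┃                


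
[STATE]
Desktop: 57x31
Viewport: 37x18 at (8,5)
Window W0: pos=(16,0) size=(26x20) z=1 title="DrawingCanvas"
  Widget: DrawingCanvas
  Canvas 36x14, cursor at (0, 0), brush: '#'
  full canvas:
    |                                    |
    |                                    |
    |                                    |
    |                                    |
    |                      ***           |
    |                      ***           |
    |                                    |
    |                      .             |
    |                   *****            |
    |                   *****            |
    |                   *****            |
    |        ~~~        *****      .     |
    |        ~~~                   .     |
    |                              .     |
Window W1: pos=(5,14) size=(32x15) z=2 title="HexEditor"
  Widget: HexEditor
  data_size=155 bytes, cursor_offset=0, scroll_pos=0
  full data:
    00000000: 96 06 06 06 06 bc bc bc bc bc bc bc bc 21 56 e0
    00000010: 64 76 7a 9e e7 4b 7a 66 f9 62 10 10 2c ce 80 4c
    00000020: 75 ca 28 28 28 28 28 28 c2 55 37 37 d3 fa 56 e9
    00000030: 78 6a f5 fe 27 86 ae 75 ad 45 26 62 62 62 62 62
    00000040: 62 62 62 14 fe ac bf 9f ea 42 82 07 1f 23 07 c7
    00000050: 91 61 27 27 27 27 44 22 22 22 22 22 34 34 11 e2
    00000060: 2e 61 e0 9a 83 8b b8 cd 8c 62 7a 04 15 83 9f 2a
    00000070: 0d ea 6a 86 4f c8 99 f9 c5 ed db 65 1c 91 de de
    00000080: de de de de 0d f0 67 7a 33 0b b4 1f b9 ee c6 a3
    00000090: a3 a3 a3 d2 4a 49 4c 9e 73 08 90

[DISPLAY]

        ┃                        ┃   
        ┃                        ┃   
        ┃                      **┃   
        ┃                      **┃   
        ┃                        ┃   
        ┃                      . ┃   
        ┃                   *****┃   
        ┃                   *****┃   
        ┃                   *****┃   
━━━━━━━━━━━━━━━━━━━━━━━━━━━━┓****┃   
exEditor                    ┃    ┃   
────────────────────────────┨    ┃   
000000  96 06 06 06 06 bc bc┃    ┃   
000010  64 76 7a 9e e7 4b 7a┃    ┃   
000020  75 ca 28 28 28 28 28┃━━━━┛   
000030  78 6a f5 fe 27 86 ae┃        
000040  62 62 62 14 fe ac bf┃        
000050  91 61 27 27 27 27 44┃        


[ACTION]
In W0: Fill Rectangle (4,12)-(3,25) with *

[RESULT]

        ┃                        ┃   
        ┃            ************┃   
        ┃            ************┃   
        ┃                      **┃   
        ┃                        ┃   
        ┃                      . ┃   
        ┃                   *****┃   
        ┃                   *****┃   
        ┃                   *****┃   
━━━━━━━━━━━━━━━━━━━━━━━━━━━━┓****┃   
exEditor                    ┃    ┃   
────────────────────────────┨    ┃   
000000  96 06 06 06 06 bc bc┃    ┃   
000010  64 76 7a 9e e7 4b 7a┃    ┃   
000020  75 ca 28 28 28 28 28┃━━━━┛   
000030  78 6a f5 fe 27 86 ae┃        
000040  62 62 62 14 fe ac bf┃        
000050  91 61 27 27 27 27 44┃        


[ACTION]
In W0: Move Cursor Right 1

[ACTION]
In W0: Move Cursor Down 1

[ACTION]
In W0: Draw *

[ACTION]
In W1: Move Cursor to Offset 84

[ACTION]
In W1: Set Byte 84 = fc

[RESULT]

        ┃                        ┃   
        ┃            ************┃   
        ┃            ************┃   
        ┃                      **┃   
        ┃                        ┃   
        ┃                      . ┃   
        ┃                   *****┃   
        ┃                   *****┃   
        ┃                   *****┃   
━━━━━━━━━━━━━━━━━━━━━━━━━━━━┓****┃   
exEditor                    ┃    ┃   
────────────────────────────┨    ┃   
000000  96 06 06 06 06 bc bc┃    ┃   
000010  64 76 7a 9e e7 4b 7a┃    ┃   
000020  75 ca 28 28 28 28 28┃━━━━┛   
000030  78 6a f5 fe 27 86 ae┃        
000040  62 62 62 14 fe ac bf┃        
000050  91 61 27 27 FC 27 44┃        


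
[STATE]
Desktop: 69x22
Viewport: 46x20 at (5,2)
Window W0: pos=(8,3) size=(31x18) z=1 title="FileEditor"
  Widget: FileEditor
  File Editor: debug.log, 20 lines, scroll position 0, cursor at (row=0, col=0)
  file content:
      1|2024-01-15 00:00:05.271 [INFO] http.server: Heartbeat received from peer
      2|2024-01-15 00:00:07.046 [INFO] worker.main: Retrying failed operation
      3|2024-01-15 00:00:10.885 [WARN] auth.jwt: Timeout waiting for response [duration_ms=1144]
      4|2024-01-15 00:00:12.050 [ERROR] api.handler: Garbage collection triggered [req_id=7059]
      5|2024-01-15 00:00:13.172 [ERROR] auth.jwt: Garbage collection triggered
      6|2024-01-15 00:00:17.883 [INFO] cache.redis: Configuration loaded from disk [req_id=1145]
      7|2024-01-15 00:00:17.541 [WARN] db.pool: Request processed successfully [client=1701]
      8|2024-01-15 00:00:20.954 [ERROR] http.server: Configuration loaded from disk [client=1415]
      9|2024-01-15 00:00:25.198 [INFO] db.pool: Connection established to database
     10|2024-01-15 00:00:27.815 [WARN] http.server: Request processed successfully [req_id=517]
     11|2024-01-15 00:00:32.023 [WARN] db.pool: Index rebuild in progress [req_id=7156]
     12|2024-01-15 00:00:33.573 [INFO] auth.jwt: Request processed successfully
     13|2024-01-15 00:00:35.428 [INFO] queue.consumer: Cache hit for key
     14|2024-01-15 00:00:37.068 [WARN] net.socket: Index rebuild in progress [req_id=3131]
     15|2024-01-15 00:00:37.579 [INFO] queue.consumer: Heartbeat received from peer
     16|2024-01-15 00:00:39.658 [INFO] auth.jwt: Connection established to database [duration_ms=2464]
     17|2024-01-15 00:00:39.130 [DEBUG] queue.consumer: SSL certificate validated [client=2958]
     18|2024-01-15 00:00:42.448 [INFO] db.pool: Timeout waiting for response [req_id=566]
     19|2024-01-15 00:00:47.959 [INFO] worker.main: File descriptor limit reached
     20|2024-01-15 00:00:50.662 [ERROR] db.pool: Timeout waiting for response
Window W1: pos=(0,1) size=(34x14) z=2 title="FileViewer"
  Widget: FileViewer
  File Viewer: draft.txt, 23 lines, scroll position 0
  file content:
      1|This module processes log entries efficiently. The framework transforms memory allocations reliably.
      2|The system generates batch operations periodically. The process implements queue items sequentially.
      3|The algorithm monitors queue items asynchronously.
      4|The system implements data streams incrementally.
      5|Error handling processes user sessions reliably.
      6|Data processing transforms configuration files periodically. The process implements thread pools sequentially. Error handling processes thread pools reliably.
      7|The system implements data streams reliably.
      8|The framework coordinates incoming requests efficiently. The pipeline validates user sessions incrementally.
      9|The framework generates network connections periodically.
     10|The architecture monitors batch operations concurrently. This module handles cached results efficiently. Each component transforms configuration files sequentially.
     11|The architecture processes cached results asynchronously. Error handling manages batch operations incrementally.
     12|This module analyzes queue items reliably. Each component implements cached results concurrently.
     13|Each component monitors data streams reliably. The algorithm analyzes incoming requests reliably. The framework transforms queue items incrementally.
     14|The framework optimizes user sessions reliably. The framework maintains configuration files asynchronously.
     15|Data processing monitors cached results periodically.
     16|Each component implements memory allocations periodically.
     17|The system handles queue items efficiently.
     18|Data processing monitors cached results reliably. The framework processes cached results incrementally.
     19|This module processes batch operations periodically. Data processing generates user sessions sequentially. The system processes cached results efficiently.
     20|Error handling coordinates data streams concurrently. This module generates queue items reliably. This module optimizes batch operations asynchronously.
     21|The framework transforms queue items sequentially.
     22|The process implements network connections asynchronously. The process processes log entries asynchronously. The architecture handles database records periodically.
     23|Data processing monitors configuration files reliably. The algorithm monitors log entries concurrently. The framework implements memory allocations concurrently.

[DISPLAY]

eViewer                     ┃                 
────────────────────────────┨━━━━┓            
 module processes log entri▲┃    ┃            
system generates batch oper█┃────┨            
algorithm monitors queue it░┃INF▲┃            
system implements data stre░┃INF█┃            
r handling processes user s░┃WAR░┃            
 processing transforms conf░┃ERR░┃            
system implements data stre░┃ERR░┃            
framework coordinates incom░┃INF░┃            
framework generates network░┃WAR░┃            
architecture monitors batch▼┃ERR░┃            
━━━━━━━━━━━━━━━━━━━━━━━━━━━━┛INF░┃            
   ┃2024-01-15 00:00:27.815 [WAR░┃            
   ┃2024-01-15 00:00:32.023 [WAR░┃            
   ┃2024-01-15 00:00:33.573 [INF░┃            
   ┃2024-01-15 00:00:35.428 [INF░┃            
   ┃2024-01-15 00:00:37.068 [WAR▼┃            
   ┗━━━━━━━━━━━━━━━━━━━━━━━━━━━━━┛            
                                              


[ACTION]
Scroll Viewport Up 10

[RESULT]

                                              
━━━━━━━━━━━━━━━━━━━━━━━━━━━━┓                 
eViewer                     ┃                 
────────────────────────────┨━━━━┓            
 module processes log entri▲┃    ┃            
system generates batch oper█┃────┨            
algorithm monitors queue it░┃INF▲┃            
system implements data stre░┃INF█┃            
r handling processes user s░┃WAR░┃            
 processing transforms conf░┃ERR░┃            
system implements data stre░┃ERR░┃            
framework coordinates incom░┃INF░┃            
framework generates network░┃WAR░┃            
architecture monitors batch▼┃ERR░┃            
━━━━━━━━━━━━━━━━━━━━━━━━━━━━┛INF░┃            
   ┃2024-01-15 00:00:27.815 [WAR░┃            
   ┃2024-01-15 00:00:32.023 [WAR░┃            
   ┃2024-01-15 00:00:33.573 [INF░┃            
   ┃2024-01-15 00:00:35.428 [INF░┃            
   ┃2024-01-15 00:00:37.068 [WAR▼┃            


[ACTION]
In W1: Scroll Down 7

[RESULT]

                                              
━━━━━━━━━━━━━━━━━━━━━━━━━━━━┓                 
eViewer                     ┃                 
────────────────────────────┨━━━━┓            
framework coordinates incom▲┃    ┃            
framework generates network░┃────┨            
architecture monitors batch░┃INF▲┃            
architecture processes cach░┃INF█┃            
 module analyzes queue item░┃WAR░┃            
 component monitors data st█┃ERR░┃            
framework optimizes user se░┃ERR░┃            
 processing monitors cached░┃INF░┃            
 component implements memor░┃WAR░┃            
system handles queue items ▼┃ERR░┃            
━━━━━━━━━━━━━━━━━━━━━━━━━━━━┛INF░┃            
   ┃2024-01-15 00:00:27.815 [WAR░┃            
   ┃2024-01-15 00:00:32.023 [WAR░┃            
   ┃2024-01-15 00:00:33.573 [INF░┃            
   ┃2024-01-15 00:00:35.428 [INF░┃            
   ┃2024-01-15 00:00:37.068 [WAR▼┃            


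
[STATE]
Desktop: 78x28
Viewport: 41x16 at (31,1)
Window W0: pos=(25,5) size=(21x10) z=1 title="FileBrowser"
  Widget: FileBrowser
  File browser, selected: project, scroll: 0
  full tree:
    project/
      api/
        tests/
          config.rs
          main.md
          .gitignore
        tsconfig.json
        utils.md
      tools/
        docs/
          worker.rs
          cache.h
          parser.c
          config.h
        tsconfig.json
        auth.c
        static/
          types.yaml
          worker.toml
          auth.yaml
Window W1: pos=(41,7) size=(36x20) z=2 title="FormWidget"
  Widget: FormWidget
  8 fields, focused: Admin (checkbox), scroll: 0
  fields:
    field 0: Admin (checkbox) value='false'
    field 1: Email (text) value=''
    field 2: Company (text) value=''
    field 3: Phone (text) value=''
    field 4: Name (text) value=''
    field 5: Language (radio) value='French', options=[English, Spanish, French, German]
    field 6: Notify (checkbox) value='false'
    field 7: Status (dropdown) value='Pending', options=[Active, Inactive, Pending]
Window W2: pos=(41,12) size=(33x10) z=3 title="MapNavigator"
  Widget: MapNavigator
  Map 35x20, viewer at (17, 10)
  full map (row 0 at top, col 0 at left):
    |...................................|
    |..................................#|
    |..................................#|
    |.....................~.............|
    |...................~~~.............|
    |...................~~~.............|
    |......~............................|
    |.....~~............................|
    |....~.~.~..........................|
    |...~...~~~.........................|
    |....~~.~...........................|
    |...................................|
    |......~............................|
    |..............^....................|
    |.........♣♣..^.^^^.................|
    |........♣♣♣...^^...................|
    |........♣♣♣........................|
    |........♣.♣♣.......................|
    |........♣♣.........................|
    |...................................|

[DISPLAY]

                                         
                                         
                                         
                                         
━━━━━━━━━━━━━━┓                          
Browser       ┃                          
──────────┏━━━━━━━━━━━━━━━━━━━━━━━━━━━━━━
 project/ ┃ FormWidget                   
+] api/   ┠──────────────────────────────
+] tools/ ┃> Admin:      [ ]             
          ┃  Email:      [               
          ┏━━━━━━━━━━━━━━━━━━━━━━━━━━━━━━
          ┃ MapNavigator                 
━━━━━━━━━━┠──────────────────────────────
          ┃...~~.........................
          ┃..~.~.~.......................


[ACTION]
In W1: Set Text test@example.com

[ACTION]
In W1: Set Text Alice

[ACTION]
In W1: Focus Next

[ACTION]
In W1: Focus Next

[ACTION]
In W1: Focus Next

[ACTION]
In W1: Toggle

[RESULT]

                                         
                                         
                                         
                                         
━━━━━━━━━━━━━━┓                          
Browser       ┃                          
──────────┏━━━━━━━━━━━━━━━━━━━━━━━━━━━━━━
 project/ ┃ FormWidget                   
+] api/   ┠──────────────────────────────
+] tools/ ┃  Admin:      [ ]             
          ┃  Email:      [               
          ┏━━━━━━━━━━━━━━━━━━━━━━━━━━━━━━
          ┃ MapNavigator                 
━━━━━━━━━━┠──────────────────────────────
          ┃...~~.........................
          ┃..~.~.~.......................


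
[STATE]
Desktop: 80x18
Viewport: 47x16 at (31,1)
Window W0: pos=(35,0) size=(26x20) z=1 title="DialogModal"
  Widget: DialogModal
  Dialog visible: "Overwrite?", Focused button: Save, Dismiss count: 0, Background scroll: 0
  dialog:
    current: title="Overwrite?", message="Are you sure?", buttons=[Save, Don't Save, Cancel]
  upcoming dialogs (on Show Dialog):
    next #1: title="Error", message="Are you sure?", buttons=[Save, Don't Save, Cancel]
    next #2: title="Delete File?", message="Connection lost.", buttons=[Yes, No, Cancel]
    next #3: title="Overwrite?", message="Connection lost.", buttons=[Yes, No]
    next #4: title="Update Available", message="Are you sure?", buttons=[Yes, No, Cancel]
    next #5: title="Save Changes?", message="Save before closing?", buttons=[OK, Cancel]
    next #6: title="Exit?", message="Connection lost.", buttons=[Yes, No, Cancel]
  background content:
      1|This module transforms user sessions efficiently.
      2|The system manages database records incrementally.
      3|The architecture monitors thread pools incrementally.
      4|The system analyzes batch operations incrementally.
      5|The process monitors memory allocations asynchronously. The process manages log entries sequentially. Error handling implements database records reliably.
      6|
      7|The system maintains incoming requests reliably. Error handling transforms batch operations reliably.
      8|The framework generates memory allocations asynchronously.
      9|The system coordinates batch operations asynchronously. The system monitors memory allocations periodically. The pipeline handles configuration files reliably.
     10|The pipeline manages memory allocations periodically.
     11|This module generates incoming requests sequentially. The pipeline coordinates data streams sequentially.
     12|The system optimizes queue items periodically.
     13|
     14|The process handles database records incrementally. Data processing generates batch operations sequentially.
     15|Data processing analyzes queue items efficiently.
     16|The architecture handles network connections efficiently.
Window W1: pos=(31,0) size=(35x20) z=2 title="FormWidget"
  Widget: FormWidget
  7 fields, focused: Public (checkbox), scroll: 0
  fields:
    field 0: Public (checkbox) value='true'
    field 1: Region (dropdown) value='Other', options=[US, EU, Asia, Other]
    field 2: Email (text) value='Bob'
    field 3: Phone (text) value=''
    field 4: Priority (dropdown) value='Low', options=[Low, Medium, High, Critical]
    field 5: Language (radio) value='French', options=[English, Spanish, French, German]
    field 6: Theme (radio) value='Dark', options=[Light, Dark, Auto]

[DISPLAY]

┃ FormWidget                      ┃            
┠─────────────────────────────────┨            
┃> Public:     [x]                ┃            
┃  Region:     [Other           ▼]┃            
┃  Email:      [Bob              ]┃            
┃  Phone:      [                 ]┃            
┃  Priority:   [Low             ▼]┃            
┃  Language:   ( ) English  ( ) Sp┃            
┃  Theme:      ( ) Light  (●) Dark┃            
┃                                 ┃            
┃                                 ┃            
┃                                 ┃            
┃                                 ┃            
┃                                 ┃            
┃                                 ┃            
┃                                 ┃            


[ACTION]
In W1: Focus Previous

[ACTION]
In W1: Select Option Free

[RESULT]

┃ FormWidget                      ┃            
┠─────────────────────────────────┨            
┃  Public:     [x]                ┃            
┃  Region:     [Other           ▼]┃            
┃  Email:      [Bob              ]┃            
┃  Phone:      [                 ]┃            
┃  Priority:   [Low             ▼]┃            
┃  Language:   ( ) English  ( ) Sp┃            
┃> Theme:      ( ) Light  (●) Dark┃            
┃                                 ┃            
┃                                 ┃            
┃                                 ┃            
┃                                 ┃            
┃                                 ┃            
┃                                 ┃            
┃                                 ┃            


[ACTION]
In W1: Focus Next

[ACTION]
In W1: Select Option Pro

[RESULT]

┃ FormWidget                      ┃            
┠─────────────────────────────────┨            
┃> Public:     [x]                ┃            
┃  Region:     [Other           ▼]┃            
┃  Email:      [Bob              ]┃            
┃  Phone:      [                 ]┃            
┃  Priority:   [Low             ▼]┃            
┃  Language:   ( ) English  ( ) Sp┃            
┃  Theme:      ( ) Light  (●) Dark┃            
┃                                 ┃            
┃                                 ┃            
┃                                 ┃            
┃                                 ┃            
┃                                 ┃            
┃                                 ┃            
┃                                 ┃            
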